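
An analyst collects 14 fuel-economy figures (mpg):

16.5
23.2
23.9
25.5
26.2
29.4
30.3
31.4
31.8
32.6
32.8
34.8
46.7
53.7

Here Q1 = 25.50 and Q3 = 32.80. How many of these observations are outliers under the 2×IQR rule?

IQR = 7.30; fences at 25.50 − 14.60 = 10.90 and 32.80 + 14.60 = 47.40.
Outside the cutoffs: 53.7.

1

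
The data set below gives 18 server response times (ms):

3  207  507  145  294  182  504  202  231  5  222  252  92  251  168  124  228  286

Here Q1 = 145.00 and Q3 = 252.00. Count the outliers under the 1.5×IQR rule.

IQR = 107.00; fences at 145.00 − 160.50 = -15.50 and 252.00 + 160.50 = 412.50.
Outside the cutoffs: 504, 507.

2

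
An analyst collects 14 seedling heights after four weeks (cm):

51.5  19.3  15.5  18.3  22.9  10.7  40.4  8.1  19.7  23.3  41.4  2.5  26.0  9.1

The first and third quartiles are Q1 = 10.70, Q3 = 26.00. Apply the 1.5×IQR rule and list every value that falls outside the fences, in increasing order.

51.5

IQR = Q3 − Q1 = 26.00 − 10.70 = 15.30.
Lower fence = Q1 − 1.5·IQR = 10.70 − 22.95 = -12.25.
Upper fence = Q3 + 1.5·IQR = 26.00 + 22.95 = 48.95.
51.5 > 48.95 → outlier.
All remaining values lie within [-12.25, 48.95].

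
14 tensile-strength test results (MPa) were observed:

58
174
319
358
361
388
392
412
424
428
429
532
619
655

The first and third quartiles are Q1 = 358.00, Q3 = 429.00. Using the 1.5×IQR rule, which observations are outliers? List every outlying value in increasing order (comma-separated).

IQR = Q3 − Q1 = 429.00 − 358.00 = 71.00.
Lower fence = Q1 − 1.5·IQR = 358.00 − 106.50 = 251.50.
Upper fence = Q3 + 1.5·IQR = 429.00 + 106.50 = 535.50.
58 < 251.50 → outlier.
174 < 251.50 → outlier.
619 > 535.50 → outlier.
655 > 535.50 → outlier.
All remaining values lie within [251.50, 535.50].

58, 174, 619, 655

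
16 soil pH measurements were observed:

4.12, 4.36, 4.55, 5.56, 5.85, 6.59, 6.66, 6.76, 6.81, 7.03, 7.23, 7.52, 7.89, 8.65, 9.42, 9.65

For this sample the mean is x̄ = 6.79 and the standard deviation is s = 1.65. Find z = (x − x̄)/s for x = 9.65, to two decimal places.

z = (9.65 − 6.79) / 1.65 = 1.73.

1.73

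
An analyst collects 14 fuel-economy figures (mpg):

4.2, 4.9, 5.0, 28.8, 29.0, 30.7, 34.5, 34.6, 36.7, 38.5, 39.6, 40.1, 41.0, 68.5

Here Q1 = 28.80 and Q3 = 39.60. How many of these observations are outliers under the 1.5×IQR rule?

4

IQR = 10.80; fences at 28.80 − 16.20 = 12.60 and 39.60 + 16.20 = 55.80.
Outside the cutoffs: 4.2, 4.9, 5.0, 68.5.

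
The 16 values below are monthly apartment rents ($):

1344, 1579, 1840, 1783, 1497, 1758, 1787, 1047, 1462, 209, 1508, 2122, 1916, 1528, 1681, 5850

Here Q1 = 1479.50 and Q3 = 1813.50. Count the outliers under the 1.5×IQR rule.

2

IQR = 334.00; fences at 1479.50 − 501.00 = 978.50 and 1813.50 + 501.00 = 2314.50.
Outside the cutoffs: 209, 5850.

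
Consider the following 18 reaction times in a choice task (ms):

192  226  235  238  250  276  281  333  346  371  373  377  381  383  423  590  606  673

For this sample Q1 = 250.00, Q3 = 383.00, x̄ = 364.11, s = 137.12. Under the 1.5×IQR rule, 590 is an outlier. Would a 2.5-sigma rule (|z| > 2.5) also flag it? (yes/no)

z = (590 − 364.11) / 137.12 = 1.65.
|z| = 1.65 ≤ 2.5.

no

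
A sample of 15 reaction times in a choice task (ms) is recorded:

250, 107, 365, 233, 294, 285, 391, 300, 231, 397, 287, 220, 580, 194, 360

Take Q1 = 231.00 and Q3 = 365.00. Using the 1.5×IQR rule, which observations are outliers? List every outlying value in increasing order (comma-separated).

IQR = Q3 − Q1 = 365.00 − 231.00 = 134.00.
Lower fence = Q1 − 1.5·IQR = 231.00 − 201.00 = 30.00.
Upper fence = Q3 + 1.5·IQR = 365.00 + 201.00 = 566.00.
580 > 566.00 → outlier.
All remaining values lie within [30.00, 566.00].

580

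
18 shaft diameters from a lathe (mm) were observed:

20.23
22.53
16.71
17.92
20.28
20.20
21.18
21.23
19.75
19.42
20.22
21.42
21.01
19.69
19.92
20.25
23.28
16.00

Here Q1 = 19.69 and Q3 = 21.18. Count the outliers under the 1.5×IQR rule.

IQR = 1.49; fences at 19.69 − 2.235 = 17.455 and 21.18 + 2.235 = 23.415.
Outside the cutoffs: 16.00, 16.71.

2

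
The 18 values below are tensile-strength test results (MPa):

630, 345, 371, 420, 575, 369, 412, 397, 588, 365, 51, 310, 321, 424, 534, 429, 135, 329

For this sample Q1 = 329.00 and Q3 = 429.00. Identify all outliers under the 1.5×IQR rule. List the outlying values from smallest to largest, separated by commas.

51, 135, 588, 630

IQR = Q3 − Q1 = 429.00 − 329.00 = 100.00.
Lower fence = Q1 − 1.5·IQR = 329.00 − 150.00 = 179.00.
Upper fence = Q3 + 1.5·IQR = 429.00 + 150.00 = 579.00.
51 < 179.00 → outlier.
135 < 179.00 → outlier.
588 > 579.00 → outlier.
630 > 579.00 → outlier.
All remaining values lie within [179.00, 579.00].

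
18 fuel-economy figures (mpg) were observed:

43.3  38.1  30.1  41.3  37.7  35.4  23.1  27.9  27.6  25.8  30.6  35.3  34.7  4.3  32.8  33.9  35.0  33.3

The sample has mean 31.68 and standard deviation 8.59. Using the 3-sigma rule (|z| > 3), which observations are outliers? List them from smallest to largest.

Cutoffs at x̄ ± 3s: 31.68 ± 3·8.59 = [5.91, 57.45].
4.3: z = -3.19, |z| > 3 → outlier.
Every other value lies within [5.91, 57.45].

4.3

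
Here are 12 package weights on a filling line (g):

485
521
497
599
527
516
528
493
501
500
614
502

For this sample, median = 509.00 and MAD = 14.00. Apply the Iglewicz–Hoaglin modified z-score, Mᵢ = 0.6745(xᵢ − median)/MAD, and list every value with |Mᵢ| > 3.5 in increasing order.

|Mᵢ| > 3.5 ⇔ |xᵢ − 509.00| > 3.5·14.00/0.6745 = 72.65.
So outliers lie outside [436.35, 581.65].
599: M = 4.34 → outlier.
614: M = 5.06 → outlier.

599, 614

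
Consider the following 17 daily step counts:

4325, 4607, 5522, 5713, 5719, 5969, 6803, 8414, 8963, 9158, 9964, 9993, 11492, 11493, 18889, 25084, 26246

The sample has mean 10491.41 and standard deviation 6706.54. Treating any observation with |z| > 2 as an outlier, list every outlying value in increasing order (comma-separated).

Cutoffs at x̄ ± 2s: 10491.41 ± 2·6706.54 = [-2921.67, 23904.49].
25084: z = 2.18, |z| > 2 → outlier.
26246: z = 2.35, |z| > 2 → outlier.
Every other value lies within [-2921.67, 23904.49].

25084, 26246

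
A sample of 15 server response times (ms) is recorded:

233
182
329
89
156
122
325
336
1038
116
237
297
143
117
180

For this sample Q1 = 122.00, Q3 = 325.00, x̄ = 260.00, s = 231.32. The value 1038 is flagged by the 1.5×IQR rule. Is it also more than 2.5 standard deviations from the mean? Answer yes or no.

z = (1038 − 260.00) / 231.32 = 3.36.
|z| = 3.36 > 2.5.

yes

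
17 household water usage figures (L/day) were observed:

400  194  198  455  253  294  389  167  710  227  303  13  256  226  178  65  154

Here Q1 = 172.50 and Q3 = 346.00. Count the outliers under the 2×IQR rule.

1

IQR = 173.50; fences at 172.50 − 347.00 = -174.50 and 346.00 + 347.00 = 693.00.
Outside the cutoffs: 710.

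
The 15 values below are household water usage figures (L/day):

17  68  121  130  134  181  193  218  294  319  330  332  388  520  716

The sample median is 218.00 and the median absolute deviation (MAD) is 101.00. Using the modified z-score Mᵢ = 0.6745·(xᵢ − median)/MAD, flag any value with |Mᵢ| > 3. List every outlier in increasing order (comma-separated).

716

|Mᵢ| > 3 ⇔ |xᵢ − 218.00| > 3·101.00/0.6745 = 449.22.
So outliers lie outside [-231.22, 667.22].
716: M = 3.33 → outlier.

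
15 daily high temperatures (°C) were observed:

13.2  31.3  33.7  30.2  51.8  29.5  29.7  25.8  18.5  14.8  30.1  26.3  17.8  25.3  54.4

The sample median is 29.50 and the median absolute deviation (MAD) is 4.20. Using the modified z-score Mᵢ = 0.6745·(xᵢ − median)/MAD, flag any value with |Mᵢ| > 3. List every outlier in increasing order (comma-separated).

|Mᵢ| > 3 ⇔ |xᵢ − 29.50| > 3·4.20/0.6745 = 18.68.
So outliers lie outside [10.82, 48.18].
51.8: M = 3.58 → outlier.
54.4: M = 4.00 → outlier.

51.8, 54.4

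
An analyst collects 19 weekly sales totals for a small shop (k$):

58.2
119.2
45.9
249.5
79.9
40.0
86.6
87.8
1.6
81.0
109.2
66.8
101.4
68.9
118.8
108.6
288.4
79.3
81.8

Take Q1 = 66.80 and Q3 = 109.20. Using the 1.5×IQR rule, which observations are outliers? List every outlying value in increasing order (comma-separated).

1.6, 249.5, 288.4

IQR = Q3 − Q1 = 109.20 − 66.80 = 42.40.
Lower fence = Q1 − 1.5·IQR = 66.80 − 63.60 = 3.20.
Upper fence = Q3 + 1.5·IQR = 109.20 + 63.60 = 172.80.
1.6 < 3.20 → outlier.
249.5 > 172.80 → outlier.
288.4 > 172.80 → outlier.
All remaining values lie within [3.20, 172.80].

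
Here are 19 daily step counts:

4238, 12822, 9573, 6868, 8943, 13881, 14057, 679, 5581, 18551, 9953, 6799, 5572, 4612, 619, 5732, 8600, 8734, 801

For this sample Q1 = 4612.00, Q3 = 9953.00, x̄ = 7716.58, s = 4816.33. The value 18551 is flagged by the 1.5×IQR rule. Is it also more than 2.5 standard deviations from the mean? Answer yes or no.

z = (18551 − 7716.58) / 4816.33 = 2.25.
|z| = 2.25 ≤ 2.5.

no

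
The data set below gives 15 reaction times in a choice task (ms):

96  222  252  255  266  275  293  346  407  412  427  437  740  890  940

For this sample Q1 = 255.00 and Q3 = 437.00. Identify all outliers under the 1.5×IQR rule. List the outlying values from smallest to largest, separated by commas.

IQR = Q3 − Q1 = 437.00 − 255.00 = 182.00.
Lower fence = Q1 − 1.5·IQR = 255.00 − 273.00 = -18.00.
Upper fence = Q3 + 1.5·IQR = 437.00 + 273.00 = 710.00.
740 > 710.00 → outlier.
890 > 710.00 → outlier.
940 > 710.00 → outlier.
All remaining values lie within [-18.00, 710.00].

740, 890, 940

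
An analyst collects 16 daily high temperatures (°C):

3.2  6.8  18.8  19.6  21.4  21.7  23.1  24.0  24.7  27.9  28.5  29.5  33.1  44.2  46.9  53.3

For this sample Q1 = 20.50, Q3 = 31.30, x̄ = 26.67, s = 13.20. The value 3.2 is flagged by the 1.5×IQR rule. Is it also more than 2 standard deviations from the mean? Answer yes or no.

no

z = (3.2 − 26.67) / 13.20 = -1.78.
|z| = 1.78 ≤ 2.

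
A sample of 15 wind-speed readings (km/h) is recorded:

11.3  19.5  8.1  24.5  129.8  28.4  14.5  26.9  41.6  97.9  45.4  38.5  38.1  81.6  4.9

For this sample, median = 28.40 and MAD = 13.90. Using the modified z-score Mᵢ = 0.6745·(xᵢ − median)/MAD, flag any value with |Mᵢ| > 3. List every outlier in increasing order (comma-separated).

|Mᵢ| > 3 ⇔ |xᵢ − 28.40| > 3·13.90/0.6745 = 61.82.
So outliers lie outside [-33.42, 90.22].
97.9: M = 3.37 → outlier.
129.8: M = 4.92 → outlier.

97.9, 129.8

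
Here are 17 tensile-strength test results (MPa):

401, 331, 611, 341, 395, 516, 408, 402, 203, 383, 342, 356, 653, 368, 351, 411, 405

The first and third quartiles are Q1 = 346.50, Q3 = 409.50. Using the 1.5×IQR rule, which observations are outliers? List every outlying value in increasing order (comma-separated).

IQR = Q3 − Q1 = 409.50 − 346.50 = 63.00.
Lower fence = Q1 − 1.5·IQR = 346.50 − 94.50 = 252.00.
Upper fence = Q3 + 1.5·IQR = 409.50 + 94.50 = 504.00.
203 < 252.00 → outlier.
516 > 504.00 → outlier.
611 > 504.00 → outlier.
653 > 504.00 → outlier.
All remaining values lie within [252.00, 504.00].

203, 516, 611, 653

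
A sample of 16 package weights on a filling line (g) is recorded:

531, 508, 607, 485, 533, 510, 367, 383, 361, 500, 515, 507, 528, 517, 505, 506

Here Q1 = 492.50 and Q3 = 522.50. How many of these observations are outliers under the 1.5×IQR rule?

IQR = 30.00; fences at 492.50 − 45.00 = 447.50 and 522.50 + 45.00 = 567.50.
Outside the cutoffs: 361, 367, 383, 607.

4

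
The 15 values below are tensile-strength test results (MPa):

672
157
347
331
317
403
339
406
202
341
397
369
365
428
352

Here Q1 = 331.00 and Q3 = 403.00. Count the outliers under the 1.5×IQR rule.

3

IQR = 72.00; fences at 331.00 − 108.00 = 223.00 and 403.00 + 108.00 = 511.00.
Outside the cutoffs: 157, 202, 672.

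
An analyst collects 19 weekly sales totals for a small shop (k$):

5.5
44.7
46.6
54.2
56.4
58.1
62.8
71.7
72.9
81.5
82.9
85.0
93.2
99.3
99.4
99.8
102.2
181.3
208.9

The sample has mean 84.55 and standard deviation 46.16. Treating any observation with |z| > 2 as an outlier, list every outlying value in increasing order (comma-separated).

181.3, 208.9

Cutoffs at x̄ ± 2s: 84.55 ± 2·46.16 = [-7.77, 176.87].
181.3: z = 2.10, |z| > 2 → outlier.
208.9: z = 2.69, |z| > 2 → outlier.
Every other value lies within [-7.77, 176.87].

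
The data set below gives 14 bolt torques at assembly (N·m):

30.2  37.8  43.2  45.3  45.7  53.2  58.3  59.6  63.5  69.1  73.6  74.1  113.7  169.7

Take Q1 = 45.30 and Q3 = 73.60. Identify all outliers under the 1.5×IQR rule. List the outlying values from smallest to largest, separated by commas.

IQR = Q3 − Q1 = 73.60 − 45.30 = 28.30.
Lower fence = Q1 − 1.5·IQR = 45.30 − 42.45 = 2.85.
Upper fence = Q3 + 1.5·IQR = 73.60 + 42.45 = 116.05.
169.7 > 116.05 → outlier.
All remaining values lie within [2.85, 116.05].

169.7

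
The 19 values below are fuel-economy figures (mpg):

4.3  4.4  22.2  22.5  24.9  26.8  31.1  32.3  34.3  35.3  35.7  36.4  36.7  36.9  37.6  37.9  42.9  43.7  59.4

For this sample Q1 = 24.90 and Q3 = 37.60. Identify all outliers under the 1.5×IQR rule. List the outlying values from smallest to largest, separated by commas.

IQR = Q3 − Q1 = 37.60 − 24.90 = 12.70.
Lower fence = Q1 − 1.5·IQR = 24.90 − 19.05 = 5.85.
Upper fence = Q3 + 1.5·IQR = 37.60 + 19.05 = 56.65.
4.3 < 5.85 → outlier.
4.4 < 5.85 → outlier.
59.4 > 56.65 → outlier.
All remaining values lie within [5.85, 56.65].

4.3, 4.4, 59.4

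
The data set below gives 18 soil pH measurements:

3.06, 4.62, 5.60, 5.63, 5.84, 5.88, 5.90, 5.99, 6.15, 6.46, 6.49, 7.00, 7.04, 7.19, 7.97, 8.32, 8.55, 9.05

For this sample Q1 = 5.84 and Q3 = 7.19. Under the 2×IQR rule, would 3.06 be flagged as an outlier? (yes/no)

IQR = Q3 − Q1 = 7.19 − 5.84 = 1.35.
Lower fence = Q1 − 2·IQR = 5.84 − 2.70 = 3.14.
Upper fence = Q3 + 2·IQR = 7.19 + 2.70 = 9.89.
3.06 lies below the lower fence.

yes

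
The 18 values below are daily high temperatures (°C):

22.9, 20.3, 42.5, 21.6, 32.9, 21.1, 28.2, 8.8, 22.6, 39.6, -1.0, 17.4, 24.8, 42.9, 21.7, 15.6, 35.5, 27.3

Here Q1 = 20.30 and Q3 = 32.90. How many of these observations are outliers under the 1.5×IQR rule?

1

IQR = 12.60; fences at 20.30 − 18.90 = 1.40 and 32.90 + 18.90 = 51.80.
Outside the cutoffs: -1.0.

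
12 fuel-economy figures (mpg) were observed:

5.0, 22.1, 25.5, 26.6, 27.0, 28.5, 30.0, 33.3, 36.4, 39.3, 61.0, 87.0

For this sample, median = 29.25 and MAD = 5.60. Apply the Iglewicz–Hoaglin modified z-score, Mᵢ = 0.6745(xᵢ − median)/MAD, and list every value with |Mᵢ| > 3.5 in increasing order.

|Mᵢ| > 3.5 ⇔ |xᵢ − 29.25| > 3.5·5.60/0.6745 = 29.06.
So outliers lie outside [0.19, 58.31].
61.0: M = 3.82 → outlier.
87.0: M = 6.96 → outlier.

61.0, 87.0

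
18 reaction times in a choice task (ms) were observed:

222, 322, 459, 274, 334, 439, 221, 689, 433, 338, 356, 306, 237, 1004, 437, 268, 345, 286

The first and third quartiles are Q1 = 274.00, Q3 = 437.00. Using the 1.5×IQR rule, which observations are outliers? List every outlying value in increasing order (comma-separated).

IQR = Q3 − Q1 = 437.00 − 274.00 = 163.00.
Lower fence = Q1 − 1.5·IQR = 274.00 − 244.50 = 29.50.
Upper fence = Q3 + 1.5·IQR = 437.00 + 244.50 = 681.50.
689 > 681.50 → outlier.
1004 > 681.50 → outlier.
All remaining values lie within [29.50, 681.50].

689, 1004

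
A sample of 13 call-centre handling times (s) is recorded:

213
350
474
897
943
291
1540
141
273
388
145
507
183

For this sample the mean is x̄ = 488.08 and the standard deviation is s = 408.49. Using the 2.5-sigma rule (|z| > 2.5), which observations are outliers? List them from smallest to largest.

1540

Cutoffs at x̄ ± 2.5s: 488.08 ± 2.5·408.49 = [-533.145, 1509.305].
1540: z = 2.58, |z| > 2.5 → outlier.
Every other value lies within [-533.145, 1509.305].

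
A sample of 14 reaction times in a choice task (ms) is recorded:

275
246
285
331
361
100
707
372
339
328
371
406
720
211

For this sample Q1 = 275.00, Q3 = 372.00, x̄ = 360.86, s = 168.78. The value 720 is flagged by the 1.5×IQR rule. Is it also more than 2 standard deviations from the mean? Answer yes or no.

yes

z = (720 − 360.86) / 168.78 = 2.13.
|z| = 2.13 > 2.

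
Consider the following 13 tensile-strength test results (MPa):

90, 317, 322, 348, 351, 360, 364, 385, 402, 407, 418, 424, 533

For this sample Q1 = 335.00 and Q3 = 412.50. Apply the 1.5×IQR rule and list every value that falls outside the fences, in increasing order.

90, 533

IQR = Q3 − Q1 = 412.50 − 335.00 = 77.50.
Lower fence = Q1 − 1.5·IQR = 335.00 − 116.25 = 218.75.
Upper fence = Q3 + 1.5·IQR = 412.50 + 116.25 = 528.75.
90 < 218.75 → outlier.
533 > 528.75 → outlier.
All remaining values lie within [218.75, 528.75].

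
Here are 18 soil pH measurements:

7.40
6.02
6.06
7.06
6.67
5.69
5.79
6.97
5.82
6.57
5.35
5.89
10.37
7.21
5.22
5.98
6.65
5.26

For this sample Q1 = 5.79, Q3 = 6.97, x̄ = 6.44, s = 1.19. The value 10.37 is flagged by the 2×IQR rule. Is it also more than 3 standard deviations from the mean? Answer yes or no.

yes

z = (10.37 − 6.44) / 1.19 = 3.30.
|z| = 3.30 > 3.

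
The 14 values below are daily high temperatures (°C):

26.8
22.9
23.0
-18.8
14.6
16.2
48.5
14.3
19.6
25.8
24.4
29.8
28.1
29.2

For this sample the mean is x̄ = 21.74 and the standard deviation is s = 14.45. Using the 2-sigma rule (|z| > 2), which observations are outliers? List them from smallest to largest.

Cutoffs at x̄ ± 2s: 21.74 ± 2·14.45 = [-7.16, 50.64].
-18.8: z = -2.81, |z| > 2 → outlier.
Every other value lies within [-7.16, 50.64].

-18.8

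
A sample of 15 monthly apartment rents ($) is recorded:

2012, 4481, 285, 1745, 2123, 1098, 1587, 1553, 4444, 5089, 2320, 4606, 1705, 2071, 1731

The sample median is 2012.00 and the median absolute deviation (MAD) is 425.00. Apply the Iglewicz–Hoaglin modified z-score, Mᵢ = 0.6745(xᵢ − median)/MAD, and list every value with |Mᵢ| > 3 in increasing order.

4444, 4481, 4606, 5089

|Mᵢ| > 3 ⇔ |xᵢ − 2012.00| > 3·425.00/0.6745 = 1890.29.
So outliers lie outside [121.71, 3902.29].
4444: M = 3.86 → outlier.
4481: M = 3.92 → outlier.
4606: M = 4.12 → outlier.
5089: M = 4.88 → outlier.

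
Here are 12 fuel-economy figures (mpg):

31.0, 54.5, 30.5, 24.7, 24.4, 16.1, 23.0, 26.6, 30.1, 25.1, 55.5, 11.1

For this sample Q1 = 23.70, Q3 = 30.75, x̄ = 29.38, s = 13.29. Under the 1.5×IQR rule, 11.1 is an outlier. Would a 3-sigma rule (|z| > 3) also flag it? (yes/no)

no

z = (11.1 − 29.38) / 13.29 = -1.38.
|z| = 1.38 ≤ 3.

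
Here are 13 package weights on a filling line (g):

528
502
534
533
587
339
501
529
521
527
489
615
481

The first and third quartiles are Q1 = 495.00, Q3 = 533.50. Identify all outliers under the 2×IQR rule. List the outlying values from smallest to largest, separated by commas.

IQR = Q3 − Q1 = 533.50 − 495.00 = 38.50.
Lower fence = Q1 − 2·IQR = 495.00 − 77.00 = 418.00.
Upper fence = Q3 + 2·IQR = 533.50 + 77.00 = 610.50.
339 < 418.00 → outlier.
615 > 610.50 → outlier.
All remaining values lie within [418.00, 610.50].

339, 615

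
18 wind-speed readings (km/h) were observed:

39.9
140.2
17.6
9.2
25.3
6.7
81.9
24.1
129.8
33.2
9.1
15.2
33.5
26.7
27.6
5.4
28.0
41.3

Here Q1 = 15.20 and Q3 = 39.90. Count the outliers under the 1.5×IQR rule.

3

IQR = 24.70; fences at 15.20 − 37.05 = -21.85 and 39.90 + 37.05 = 76.95.
Outside the cutoffs: 81.9, 129.8, 140.2.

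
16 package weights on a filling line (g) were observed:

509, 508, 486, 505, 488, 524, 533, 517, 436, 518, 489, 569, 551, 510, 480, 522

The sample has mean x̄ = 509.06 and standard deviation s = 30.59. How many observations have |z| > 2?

1

Cutoffs: x̄ ± 2s = [447.88, 570.24].
Outside the cutoffs: 436.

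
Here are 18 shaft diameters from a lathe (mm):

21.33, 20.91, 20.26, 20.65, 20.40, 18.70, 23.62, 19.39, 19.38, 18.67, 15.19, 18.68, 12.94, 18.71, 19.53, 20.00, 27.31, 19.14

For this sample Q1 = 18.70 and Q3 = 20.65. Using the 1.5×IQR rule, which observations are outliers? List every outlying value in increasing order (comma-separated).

IQR = Q3 − Q1 = 20.65 − 18.70 = 1.95.
Lower fence = Q1 − 1.5·IQR = 18.70 − 2.925 = 15.775.
Upper fence = Q3 + 1.5·IQR = 20.65 + 2.925 = 23.575.
12.94 < 15.775 → outlier.
15.19 < 15.775 → outlier.
23.62 > 23.575 → outlier.
27.31 > 23.575 → outlier.
All remaining values lie within [15.775, 23.575].

12.94, 15.19, 23.62, 27.31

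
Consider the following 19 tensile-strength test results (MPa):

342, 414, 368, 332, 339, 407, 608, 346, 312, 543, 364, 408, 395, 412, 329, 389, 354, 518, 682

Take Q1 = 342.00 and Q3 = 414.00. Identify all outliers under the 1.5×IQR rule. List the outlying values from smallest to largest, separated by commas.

543, 608, 682

IQR = Q3 − Q1 = 414.00 − 342.00 = 72.00.
Lower fence = Q1 − 1.5·IQR = 342.00 − 108.00 = 234.00.
Upper fence = Q3 + 1.5·IQR = 414.00 + 108.00 = 522.00.
543 > 522.00 → outlier.
608 > 522.00 → outlier.
682 > 522.00 → outlier.
All remaining values lie within [234.00, 522.00].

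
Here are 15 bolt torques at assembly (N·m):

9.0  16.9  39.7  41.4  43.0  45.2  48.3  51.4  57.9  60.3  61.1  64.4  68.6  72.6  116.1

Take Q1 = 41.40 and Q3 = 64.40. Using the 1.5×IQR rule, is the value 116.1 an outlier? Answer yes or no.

IQR = Q3 − Q1 = 64.40 − 41.40 = 23.00.
Lower fence = Q1 − 1.5·IQR = 41.40 − 34.50 = 6.90.
Upper fence = Q3 + 1.5·IQR = 64.40 + 34.50 = 98.90.
116.1 lies above the upper fence.

yes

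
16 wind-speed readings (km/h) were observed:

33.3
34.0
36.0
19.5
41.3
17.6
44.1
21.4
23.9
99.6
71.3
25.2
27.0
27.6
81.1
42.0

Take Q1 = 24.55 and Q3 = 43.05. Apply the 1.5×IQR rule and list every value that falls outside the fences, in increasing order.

71.3, 81.1, 99.6

IQR = Q3 − Q1 = 43.05 − 24.55 = 18.50.
Lower fence = Q1 − 1.5·IQR = 24.55 − 27.75 = -3.20.
Upper fence = Q3 + 1.5·IQR = 43.05 + 27.75 = 70.80.
71.3 > 70.80 → outlier.
81.1 > 70.80 → outlier.
99.6 > 70.80 → outlier.
All remaining values lie within [-3.20, 70.80].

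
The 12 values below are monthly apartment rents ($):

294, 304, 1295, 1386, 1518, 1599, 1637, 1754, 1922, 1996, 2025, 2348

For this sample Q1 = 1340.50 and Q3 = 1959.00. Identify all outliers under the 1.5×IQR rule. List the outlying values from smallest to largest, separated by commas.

IQR = Q3 − Q1 = 1959.00 − 1340.50 = 618.50.
Lower fence = Q1 − 1.5·IQR = 1340.50 − 927.75 = 412.75.
Upper fence = Q3 + 1.5·IQR = 1959.00 + 927.75 = 2886.75.
294 < 412.75 → outlier.
304 < 412.75 → outlier.
All remaining values lie within [412.75, 2886.75].

294, 304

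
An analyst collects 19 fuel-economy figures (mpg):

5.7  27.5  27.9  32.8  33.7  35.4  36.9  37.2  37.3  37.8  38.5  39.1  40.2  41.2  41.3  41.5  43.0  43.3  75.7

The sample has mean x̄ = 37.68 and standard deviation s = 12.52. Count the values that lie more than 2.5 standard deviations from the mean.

2

Cutoffs: x̄ ± 2.5s = [6.38, 68.98].
Outside the cutoffs: 5.7, 75.7.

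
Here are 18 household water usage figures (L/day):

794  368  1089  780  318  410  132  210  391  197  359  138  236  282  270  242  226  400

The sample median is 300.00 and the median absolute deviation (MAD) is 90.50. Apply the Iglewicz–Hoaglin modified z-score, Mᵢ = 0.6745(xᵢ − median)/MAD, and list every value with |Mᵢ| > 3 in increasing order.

780, 794, 1089

|Mᵢ| > 3 ⇔ |xᵢ − 300.00| > 3·90.50/0.6745 = 402.52.
So outliers lie outside [-102.52, 702.52].
780: M = 3.58 → outlier.
794: M = 3.68 → outlier.
1089: M = 5.88 → outlier.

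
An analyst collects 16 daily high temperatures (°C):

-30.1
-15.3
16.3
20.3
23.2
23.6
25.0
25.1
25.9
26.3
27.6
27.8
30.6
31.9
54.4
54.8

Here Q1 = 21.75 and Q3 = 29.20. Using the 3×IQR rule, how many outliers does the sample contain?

IQR = 7.45; fences at 21.75 − 22.35 = -0.60 and 29.20 + 22.35 = 51.55.
Outside the cutoffs: -30.1, -15.3, 54.4, 54.8.

4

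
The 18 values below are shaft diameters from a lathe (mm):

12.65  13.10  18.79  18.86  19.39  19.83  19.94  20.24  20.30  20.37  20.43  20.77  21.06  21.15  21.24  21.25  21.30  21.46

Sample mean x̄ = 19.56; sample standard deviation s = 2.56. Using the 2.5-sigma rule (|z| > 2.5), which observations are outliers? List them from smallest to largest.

12.65, 13.10

Cutoffs at x̄ ± 2.5s: 19.56 ± 2.5·2.56 = [13.16, 25.96].
12.65: z = -2.70, |z| > 2.5 → outlier.
13.10: z = -2.52, |z| > 2.5 → outlier.
Every other value lies within [13.16, 25.96].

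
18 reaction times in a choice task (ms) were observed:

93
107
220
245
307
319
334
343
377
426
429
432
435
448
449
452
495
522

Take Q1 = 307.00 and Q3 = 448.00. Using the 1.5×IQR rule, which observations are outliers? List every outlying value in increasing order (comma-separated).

IQR = Q3 − Q1 = 448.00 − 307.00 = 141.00.
Lower fence = Q1 − 1.5·IQR = 307.00 − 211.50 = 95.50.
Upper fence = Q3 + 1.5·IQR = 448.00 + 211.50 = 659.50.
93 < 95.50 → outlier.
All remaining values lie within [95.50, 659.50].

93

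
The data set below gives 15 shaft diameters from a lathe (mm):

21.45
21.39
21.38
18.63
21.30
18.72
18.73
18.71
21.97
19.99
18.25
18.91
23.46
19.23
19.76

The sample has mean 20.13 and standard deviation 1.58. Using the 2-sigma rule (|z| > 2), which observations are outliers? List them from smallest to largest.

23.46

Cutoffs at x̄ ± 2s: 20.13 ± 2·1.58 = [16.97, 23.29].
23.46: z = 2.11, |z| > 2 → outlier.
Every other value lies within [16.97, 23.29].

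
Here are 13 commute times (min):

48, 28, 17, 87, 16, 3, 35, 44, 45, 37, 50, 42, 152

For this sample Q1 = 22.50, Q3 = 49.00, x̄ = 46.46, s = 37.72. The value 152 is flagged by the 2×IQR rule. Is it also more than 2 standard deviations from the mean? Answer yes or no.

yes

z = (152 − 46.46) / 37.72 = 2.80.
|z| = 2.80 > 2.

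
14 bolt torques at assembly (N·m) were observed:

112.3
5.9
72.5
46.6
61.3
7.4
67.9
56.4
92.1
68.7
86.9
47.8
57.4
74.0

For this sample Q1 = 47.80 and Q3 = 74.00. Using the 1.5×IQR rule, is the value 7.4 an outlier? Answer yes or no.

yes

IQR = Q3 − Q1 = 74.00 − 47.80 = 26.20.
Lower fence = Q1 − 1.5·IQR = 47.80 − 39.30 = 8.50.
Upper fence = Q3 + 1.5·IQR = 74.00 + 39.30 = 113.30.
7.4 lies below the lower fence.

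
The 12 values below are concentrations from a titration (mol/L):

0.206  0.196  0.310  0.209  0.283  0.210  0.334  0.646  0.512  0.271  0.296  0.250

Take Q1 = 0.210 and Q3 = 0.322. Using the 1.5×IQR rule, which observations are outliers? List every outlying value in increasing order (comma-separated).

IQR = Q3 − Q1 = 0.322 − 0.210 = 0.112.
Lower fence = Q1 − 1.5·IQR = 0.210 − 0.168 = 0.042.
Upper fence = Q3 + 1.5·IQR = 0.322 + 0.168 = 0.490.
0.512 > 0.490 → outlier.
0.646 > 0.490 → outlier.
All remaining values lie within [0.042, 0.490].

0.512, 0.646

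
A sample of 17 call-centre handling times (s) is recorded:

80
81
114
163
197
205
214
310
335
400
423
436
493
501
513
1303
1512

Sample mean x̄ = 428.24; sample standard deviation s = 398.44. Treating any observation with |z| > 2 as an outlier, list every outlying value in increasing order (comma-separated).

1303, 1512

Cutoffs at x̄ ± 2s: 428.24 ± 2·398.44 = [-368.64, 1225.12].
1303: z = 2.20, |z| > 2 → outlier.
1512: z = 2.72, |z| > 2 → outlier.
Every other value lies within [-368.64, 1225.12].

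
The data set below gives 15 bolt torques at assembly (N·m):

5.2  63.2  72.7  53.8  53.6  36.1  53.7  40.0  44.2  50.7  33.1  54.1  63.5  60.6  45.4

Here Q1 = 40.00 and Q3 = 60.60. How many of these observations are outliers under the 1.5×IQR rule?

1

IQR = 20.60; fences at 40.00 − 30.90 = 9.10 and 60.60 + 30.90 = 91.50.
Outside the cutoffs: 5.2.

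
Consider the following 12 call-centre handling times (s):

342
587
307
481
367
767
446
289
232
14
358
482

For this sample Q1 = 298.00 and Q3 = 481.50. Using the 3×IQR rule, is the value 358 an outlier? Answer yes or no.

IQR = Q3 − Q1 = 481.50 − 298.00 = 183.50.
Lower fence = Q1 − 3·IQR = 298.00 − 550.50 = -252.50.
Upper fence = Q3 + 3·IQR = 481.50 + 550.50 = 1032.00.
358 lies within [-252.50, 1032.00].

no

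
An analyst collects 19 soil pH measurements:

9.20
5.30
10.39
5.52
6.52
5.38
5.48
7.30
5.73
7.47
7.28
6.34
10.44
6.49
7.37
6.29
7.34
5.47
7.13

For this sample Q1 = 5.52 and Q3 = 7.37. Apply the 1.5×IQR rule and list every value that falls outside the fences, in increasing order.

10.39, 10.44

IQR = Q3 − Q1 = 7.37 − 5.52 = 1.85.
Lower fence = Q1 − 1.5·IQR = 5.52 − 2.775 = 2.745.
Upper fence = Q3 + 1.5·IQR = 7.37 + 2.775 = 10.145.
10.39 > 10.145 → outlier.
10.44 > 10.145 → outlier.
All remaining values lie within [2.745, 10.145].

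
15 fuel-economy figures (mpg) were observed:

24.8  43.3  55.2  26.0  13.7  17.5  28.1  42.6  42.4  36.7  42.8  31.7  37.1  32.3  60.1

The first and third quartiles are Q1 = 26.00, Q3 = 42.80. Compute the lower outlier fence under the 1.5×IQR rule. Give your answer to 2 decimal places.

0.80

IQR = Q3 − Q1 = 42.80 − 26.00 = 16.80.
Lower fence = Q1 − 1.5·IQR = 26.00 − 25.20 = 0.80.
Upper fence = Q3 + 1.5·IQR = 42.80 + 25.20 = 68.00.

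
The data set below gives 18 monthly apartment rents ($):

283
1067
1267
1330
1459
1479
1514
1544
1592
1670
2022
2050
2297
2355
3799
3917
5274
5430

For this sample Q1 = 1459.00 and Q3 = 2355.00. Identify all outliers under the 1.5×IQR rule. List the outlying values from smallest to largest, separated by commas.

IQR = Q3 − Q1 = 2355.00 − 1459.00 = 896.00.
Lower fence = Q1 − 1.5·IQR = 1459.00 − 1344.00 = 115.00.
Upper fence = Q3 + 1.5·IQR = 2355.00 + 1344.00 = 3699.00.
3799 > 3699.00 → outlier.
3917 > 3699.00 → outlier.
5274 > 3699.00 → outlier.
5430 > 3699.00 → outlier.
All remaining values lie within [115.00, 3699.00].

3799, 3917, 5274, 5430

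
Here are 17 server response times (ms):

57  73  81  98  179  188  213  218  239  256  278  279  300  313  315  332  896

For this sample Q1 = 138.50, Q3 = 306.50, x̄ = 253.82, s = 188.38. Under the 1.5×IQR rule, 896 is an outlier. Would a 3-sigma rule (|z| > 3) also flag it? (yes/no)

yes

z = (896 − 253.82) / 188.38 = 3.41.
|z| = 3.41 > 3.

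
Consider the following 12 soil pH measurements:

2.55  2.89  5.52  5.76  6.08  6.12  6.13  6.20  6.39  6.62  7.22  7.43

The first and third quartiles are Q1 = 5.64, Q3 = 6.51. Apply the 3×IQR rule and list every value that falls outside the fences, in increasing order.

IQR = Q3 − Q1 = 6.51 − 5.64 = 0.87.
Lower fence = Q1 − 3·IQR = 5.64 − 2.61 = 3.03.
Upper fence = Q3 + 3·IQR = 6.51 + 2.61 = 9.12.
2.55 < 3.03 → outlier.
2.89 < 3.03 → outlier.
All remaining values lie within [3.03, 9.12].

2.55, 2.89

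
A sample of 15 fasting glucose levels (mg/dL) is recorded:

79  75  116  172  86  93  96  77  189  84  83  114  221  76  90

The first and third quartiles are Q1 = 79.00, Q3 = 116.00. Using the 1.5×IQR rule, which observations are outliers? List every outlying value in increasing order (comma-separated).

IQR = Q3 − Q1 = 116.00 − 79.00 = 37.00.
Lower fence = Q1 − 1.5·IQR = 79.00 − 55.50 = 23.50.
Upper fence = Q3 + 1.5·IQR = 116.00 + 55.50 = 171.50.
172 > 171.50 → outlier.
189 > 171.50 → outlier.
221 > 171.50 → outlier.
All remaining values lie within [23.50, 171.50].

172, 189, 221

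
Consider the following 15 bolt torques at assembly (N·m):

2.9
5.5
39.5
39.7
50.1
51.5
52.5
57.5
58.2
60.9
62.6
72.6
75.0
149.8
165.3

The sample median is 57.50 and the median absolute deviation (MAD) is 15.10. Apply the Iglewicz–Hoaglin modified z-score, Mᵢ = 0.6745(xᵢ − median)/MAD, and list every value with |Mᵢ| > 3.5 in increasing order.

|Mᵢ| > 3.5 ⇔ |xᵢ − 57.50| > 3.5·15.10/0.6745 = 78.35.
So outliers lie outside [-20.85, 135.85].
149.8: M = 4.12 → outlier.
165.3: M = 4.82 → outlier.

149.8, 165.3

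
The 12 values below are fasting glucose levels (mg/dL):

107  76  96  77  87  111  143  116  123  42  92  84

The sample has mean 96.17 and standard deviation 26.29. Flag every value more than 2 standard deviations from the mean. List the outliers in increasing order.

Cutoffs at x̄ ± 2s: 96.17 ± 2·26.29 = [43.59, 148.75].
42: z = -2.06, |z| > 2 → outlier.
Every other value lies within [43.59, 148.75].

42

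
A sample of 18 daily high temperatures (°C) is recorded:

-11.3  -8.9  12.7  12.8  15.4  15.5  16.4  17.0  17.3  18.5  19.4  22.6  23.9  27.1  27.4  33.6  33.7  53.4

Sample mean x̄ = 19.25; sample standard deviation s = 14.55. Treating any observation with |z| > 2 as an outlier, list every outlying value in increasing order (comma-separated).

Cutoffs at x̄ ± 2s: 19.25 ± 2·14.55 = [-9.85, 48.35].
-11.3: z = -2.10, |z| > 2 → outlier.
53.4: z = 2.35, |z| > 2 → outlier.
Every other value lies within [-9.85, 48.35].

-11.3, 53.4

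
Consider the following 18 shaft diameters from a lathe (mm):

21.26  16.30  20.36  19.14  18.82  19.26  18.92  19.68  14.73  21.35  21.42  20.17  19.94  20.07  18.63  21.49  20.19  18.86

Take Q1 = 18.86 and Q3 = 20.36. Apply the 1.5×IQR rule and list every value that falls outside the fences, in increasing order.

IQR = Q3 − Q1 = 20.36 − 18.86 = 1.50.
Lower fence = Q1 − 1.5·IQR = 18.86 − 2.25 = 16.61.
Upper fence = Q3 + 1.5·IQR = 20.36 + 2.25 = 22.61.
14.73 < 16.61 → outlier.
16.30 < 16.61 → outlier.
All remaining values lie within [16.61, 22.61].

14.73, 16.30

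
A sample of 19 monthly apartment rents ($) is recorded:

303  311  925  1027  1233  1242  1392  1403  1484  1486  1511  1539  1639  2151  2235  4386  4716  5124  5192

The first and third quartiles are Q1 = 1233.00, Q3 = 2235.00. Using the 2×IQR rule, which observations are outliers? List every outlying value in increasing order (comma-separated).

4386, 4716, 5124, 5192

IQR = Q3 − Q1 = 2235.00 − 1233.00 = 1002.00.
Lower fence = Q1 − 2·IQR = 1233.00 − 2004.00 = -771.00.
Upper fence = Q3 + 2·IQR = 2235.00 + 2004.00 = 4239.00.
4386 > 4239.00 → outlier.
4716 > 4239.00 → outlier.
5124 > 4239.00 → outlier.
5192 > 4239.00 → outlier.
All remaining values lie within [-771.00, 4239.00].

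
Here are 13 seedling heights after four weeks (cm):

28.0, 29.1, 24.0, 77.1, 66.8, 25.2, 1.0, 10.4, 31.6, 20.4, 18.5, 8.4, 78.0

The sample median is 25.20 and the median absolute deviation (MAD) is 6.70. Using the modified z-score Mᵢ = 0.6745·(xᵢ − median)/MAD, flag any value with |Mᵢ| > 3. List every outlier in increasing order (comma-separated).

66.8, 77.1, 78.0

|Mᵢ| > 3 ⇔ |xᵢ − 25.20| > 3·6.70/0.6745 = 29.80.
So outliers lie outside [-4.60, 55.00].
66.8: M = 4.19 → outlier.
77.1: M = 5.22 → outlier.
78.0: M = 5.32 → outlier.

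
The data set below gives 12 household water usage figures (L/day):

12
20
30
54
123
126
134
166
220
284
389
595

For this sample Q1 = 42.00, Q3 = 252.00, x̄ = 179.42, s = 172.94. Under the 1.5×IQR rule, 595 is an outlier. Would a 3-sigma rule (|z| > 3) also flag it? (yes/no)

no

z = (595 − 179.42) / 172.94 = 2.40.
|z| = 2.40 ≤ 3.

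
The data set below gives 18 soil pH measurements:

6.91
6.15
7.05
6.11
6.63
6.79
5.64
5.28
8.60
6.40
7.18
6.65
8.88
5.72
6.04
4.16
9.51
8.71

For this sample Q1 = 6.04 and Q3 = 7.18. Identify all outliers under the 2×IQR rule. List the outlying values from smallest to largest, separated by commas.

9.51

IQR = Q3 − Q1 = 7.18 − 6.04 = 1.14.
Lower fence = Q1 − 2·IQR = 6.04 − 2.28 = 3.76.
Upper fence = Q3 + 2·IQR = 7.18 + 2.28 = 9.46.
9.51 > 9.46 → outlier.
All remaining values lie within [3.76, 9.46].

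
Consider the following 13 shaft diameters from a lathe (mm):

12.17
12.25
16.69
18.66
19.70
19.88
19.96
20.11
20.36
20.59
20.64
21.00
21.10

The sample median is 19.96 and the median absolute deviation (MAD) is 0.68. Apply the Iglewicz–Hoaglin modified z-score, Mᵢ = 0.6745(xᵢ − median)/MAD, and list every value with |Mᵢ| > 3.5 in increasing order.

|Mᵢ| > 3.5 ⇔ |xᵢ − 19.96| > 3.5·0.68/0.6745 = 3.53.
So outliers lie outside [16.43, 23.49].
12.17: M = -7.73 → outlier.
12.25: M = -7.65 → outlier.

12.17, 12.25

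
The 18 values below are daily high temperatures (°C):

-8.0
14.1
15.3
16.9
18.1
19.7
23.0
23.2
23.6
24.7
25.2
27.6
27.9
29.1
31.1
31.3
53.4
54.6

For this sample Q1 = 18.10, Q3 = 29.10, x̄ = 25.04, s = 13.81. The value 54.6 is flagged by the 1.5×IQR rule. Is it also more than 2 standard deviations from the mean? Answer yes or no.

yes

z = (54.6 − 25.04) / 13.81 = 2.14.
|z| = 2.14 > 2.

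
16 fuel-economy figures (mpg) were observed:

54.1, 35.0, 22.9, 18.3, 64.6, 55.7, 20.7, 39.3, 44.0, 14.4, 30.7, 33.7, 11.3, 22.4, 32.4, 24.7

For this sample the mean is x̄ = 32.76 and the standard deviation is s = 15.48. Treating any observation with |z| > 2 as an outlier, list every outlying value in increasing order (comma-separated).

64.6

Cutoffs at x̄ ± 2s: 32.76 ± 2·15.48 = [1.80, 63.72].
64.6: z = 2.06, |z| > 2 → outlier.
Every other value lies within [1.80, 63.72].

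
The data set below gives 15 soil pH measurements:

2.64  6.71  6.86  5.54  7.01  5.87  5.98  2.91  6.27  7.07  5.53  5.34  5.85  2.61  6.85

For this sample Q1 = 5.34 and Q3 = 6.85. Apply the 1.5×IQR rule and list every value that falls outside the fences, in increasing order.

2.61, 2.64, 2.91

IQR = Q3 − Q1 = 6.85 − 5.34 = 1.51.
Lower fence = Q1 − 1.5·IQR = 5.34 − 2.265 = 3.075.
Upper fence = Q3 + 1.5·IQR = 6.85 + 2.265 = 9.115.
2.61 < 3.075 → outlier.
2.64 < 3.075 → outlier.
2.91 < 3.075 → outlier.
All remaining values lie within [3.075, 9.115].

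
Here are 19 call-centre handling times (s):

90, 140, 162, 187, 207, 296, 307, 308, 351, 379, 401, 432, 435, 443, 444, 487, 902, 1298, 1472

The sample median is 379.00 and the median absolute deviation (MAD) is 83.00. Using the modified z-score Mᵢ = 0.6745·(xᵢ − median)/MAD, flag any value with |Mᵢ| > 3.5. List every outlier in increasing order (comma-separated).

|Mᵢ| > 3.5 ⇔ |xᵢ − 379.00| > 3.5·83.00/0.6745 = 430.69.
So outliers lie outside [-51.69, 809.69].
902: M = 4.25 → outlier.
1298: M = 7.47 → outlier.
1472: M = 8.88 → outlier.

902, 1298, 1472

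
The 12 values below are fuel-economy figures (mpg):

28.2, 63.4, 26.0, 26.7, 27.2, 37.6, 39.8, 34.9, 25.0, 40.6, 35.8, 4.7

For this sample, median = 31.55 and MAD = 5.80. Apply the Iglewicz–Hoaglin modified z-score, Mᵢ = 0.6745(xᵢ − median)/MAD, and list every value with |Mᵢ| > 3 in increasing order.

|Mᵢ| > 3 ⇔ |xᵢ − 31.55| > 3·5.80/0.6745 = 25.80.
So outliers lie outside [5.75, 57.35].
4.7: M = -3.12 → outlier.
63.4: M = 3.70 → outlier.

4.7, 63.4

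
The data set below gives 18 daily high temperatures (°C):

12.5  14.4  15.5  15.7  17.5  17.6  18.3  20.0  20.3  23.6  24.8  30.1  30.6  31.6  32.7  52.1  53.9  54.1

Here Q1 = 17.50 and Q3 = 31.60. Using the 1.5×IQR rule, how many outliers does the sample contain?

2

IQR = 14.10; fences at 17.50 − 21.15 = -3.65 and 31.60 + 21.15 = 52.75.
Outside the cutoffs: 53.9, 54.1.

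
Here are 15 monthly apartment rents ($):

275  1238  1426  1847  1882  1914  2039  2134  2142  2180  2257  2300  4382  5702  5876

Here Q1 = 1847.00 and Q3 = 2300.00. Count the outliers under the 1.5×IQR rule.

IQR = 453.00; fences at 1847.00 − 679.50 = 1167.50 and 2300.00 + 679.50 = 2979.50.
Outside the cutoffs: 275, 4382, 5702, 5876.

4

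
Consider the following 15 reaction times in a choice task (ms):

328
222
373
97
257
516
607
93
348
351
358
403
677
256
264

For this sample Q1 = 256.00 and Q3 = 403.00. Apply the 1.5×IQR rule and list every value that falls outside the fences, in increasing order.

IQR = Q3 − Q1 = 403.00 − 256.00 = 147.00.
Lower fence = Q1 − 1.5·IQR = 256.00 − 220.50 = 35.50.
Upper fence = Q3 + 1.5·IQR = 403.00 + 220.50 = 623.50.
677 > 623.50 → outlier.
All remaining values lie within [35.50, 623.50].

677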